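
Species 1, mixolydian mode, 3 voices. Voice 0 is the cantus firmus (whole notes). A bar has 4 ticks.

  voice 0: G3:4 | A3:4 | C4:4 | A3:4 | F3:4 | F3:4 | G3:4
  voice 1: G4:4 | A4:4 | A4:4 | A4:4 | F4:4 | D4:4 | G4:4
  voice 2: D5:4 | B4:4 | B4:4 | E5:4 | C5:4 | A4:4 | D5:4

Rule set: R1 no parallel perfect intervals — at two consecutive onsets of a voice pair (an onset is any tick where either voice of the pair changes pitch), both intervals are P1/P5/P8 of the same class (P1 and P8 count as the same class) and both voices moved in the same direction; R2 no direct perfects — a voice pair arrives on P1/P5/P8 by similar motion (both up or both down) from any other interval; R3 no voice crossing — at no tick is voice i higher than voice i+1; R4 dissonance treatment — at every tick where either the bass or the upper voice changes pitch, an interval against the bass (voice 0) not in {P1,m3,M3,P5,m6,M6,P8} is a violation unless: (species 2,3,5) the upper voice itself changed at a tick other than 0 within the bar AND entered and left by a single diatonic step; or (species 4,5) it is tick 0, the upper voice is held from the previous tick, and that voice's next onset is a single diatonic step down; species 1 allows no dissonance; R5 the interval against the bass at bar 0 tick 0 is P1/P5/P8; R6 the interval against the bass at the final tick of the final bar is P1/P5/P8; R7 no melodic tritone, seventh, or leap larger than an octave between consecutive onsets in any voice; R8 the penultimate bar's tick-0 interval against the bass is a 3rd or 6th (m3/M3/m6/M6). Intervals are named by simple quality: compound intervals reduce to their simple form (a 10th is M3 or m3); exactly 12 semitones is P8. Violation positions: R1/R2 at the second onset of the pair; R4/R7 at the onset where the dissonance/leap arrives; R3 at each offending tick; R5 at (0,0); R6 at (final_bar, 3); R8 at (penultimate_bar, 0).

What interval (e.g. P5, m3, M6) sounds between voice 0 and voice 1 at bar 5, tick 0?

voice 0=F3 voice 1=D4 -> M6

M6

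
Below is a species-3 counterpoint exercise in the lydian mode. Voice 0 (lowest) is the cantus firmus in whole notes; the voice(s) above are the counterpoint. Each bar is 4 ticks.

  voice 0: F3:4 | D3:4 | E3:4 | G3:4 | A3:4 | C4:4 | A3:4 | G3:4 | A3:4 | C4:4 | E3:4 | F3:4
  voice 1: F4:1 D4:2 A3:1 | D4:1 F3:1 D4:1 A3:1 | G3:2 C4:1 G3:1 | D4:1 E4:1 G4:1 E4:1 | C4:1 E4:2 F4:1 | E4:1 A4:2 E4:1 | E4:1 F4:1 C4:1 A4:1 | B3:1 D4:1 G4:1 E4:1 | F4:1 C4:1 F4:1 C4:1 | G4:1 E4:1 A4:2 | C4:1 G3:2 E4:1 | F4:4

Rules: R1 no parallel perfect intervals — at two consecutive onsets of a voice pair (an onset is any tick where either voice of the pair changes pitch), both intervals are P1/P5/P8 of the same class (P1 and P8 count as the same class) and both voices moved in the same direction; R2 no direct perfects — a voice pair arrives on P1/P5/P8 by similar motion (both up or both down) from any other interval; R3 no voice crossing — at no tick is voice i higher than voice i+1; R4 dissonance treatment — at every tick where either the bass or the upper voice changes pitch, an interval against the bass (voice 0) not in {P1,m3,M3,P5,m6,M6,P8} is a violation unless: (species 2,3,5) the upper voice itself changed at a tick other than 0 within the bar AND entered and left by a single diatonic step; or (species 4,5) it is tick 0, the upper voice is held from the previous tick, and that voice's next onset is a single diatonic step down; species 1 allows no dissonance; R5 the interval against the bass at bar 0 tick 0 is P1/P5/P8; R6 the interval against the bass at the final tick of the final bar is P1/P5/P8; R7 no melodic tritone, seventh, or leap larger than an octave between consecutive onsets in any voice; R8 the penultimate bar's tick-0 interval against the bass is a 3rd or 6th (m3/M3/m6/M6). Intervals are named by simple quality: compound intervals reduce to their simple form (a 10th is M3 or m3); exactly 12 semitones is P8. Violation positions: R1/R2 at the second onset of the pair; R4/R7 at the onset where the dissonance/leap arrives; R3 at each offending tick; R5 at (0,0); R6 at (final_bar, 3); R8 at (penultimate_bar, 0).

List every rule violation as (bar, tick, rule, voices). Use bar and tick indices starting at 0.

bar 0: v0=F3 v1=F4 downbeat P8
bar 1: v0=D3 v1=D4 downbeat P8
bar 2: v0=E3 v1=G3 downbeat m3
bar 3: v0=G3 v1=D4 downbeat P5
bar 4: v0=A3 v1=C4 downbeat m3
bar 5: v0=C4 v1=E4 downbeat M3
bar 6: v0=A3 v1=E4 downbeat P5
bar 7: v0=G3 v1=B3 downbeat M3
bar 8: v0=A3 v1=F4 downbeat m6
bar 9: v0=C4 v1=G4 downbeat P5
bar 10: v0=E3 v1=C4 downbeat m6
bar 11: v0=F3 v1=F4 downbeat P8
  -> R2 @ bar 3 tick 0 v(0, 1): E3/G3 m3 -> G3/D4 P5 similar
  -> R7 @ bar 7 tick 0 v(1,): A4->B3 leap 10st
  -> R2 @ bar 9 tick 0 v(0, 1): A3/C4 m3 -> C4/G4 P5 similar
  -> R1 @ bar 11 tick 0 v(0, 1): E3/E4 P8 -> F3/F4 P8 similar

(3, 0, R2, (0, 1))
(7, 0, R7, (1,))
(9, 0, R2, (0, 1))
(11, 0, R1, (0, 1))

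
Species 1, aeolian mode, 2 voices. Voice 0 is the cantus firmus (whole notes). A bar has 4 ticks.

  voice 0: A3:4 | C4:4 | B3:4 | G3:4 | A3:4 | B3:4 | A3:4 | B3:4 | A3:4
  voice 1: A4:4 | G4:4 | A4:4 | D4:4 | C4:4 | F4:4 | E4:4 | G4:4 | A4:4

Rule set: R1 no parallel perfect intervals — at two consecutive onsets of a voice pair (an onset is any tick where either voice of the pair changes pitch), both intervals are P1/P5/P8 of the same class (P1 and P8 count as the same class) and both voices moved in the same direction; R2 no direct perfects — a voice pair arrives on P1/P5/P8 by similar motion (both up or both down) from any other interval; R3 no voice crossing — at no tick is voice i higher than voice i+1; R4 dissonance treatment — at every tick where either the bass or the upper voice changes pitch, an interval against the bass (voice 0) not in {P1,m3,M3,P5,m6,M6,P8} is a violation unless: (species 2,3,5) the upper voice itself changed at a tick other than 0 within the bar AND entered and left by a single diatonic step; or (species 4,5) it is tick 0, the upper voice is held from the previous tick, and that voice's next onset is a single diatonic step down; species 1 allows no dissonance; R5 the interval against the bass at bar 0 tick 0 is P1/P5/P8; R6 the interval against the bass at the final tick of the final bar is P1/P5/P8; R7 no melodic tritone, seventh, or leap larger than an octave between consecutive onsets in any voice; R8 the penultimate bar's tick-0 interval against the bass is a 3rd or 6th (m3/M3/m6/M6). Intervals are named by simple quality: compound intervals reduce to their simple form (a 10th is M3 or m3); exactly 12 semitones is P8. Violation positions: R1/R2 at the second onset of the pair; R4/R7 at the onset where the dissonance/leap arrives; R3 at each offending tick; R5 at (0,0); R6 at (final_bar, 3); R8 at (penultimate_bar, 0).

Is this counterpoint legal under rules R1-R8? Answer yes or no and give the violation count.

No (4 violations)

bar 0: v0=A3 v1=A4 (P8)
bar 1: v0=C4 v1=G4 (P5)
bar 2: v0=B3 v1=A4 (m7)
bar 3: v0=G3 v1=D4 (P5)
bar 4: v0=A3 v1=C4 (m3)
bar 5: v0=B3 v1=F4 (TT)
bar 6: v0=A3 v1=E4 (P5)
bar 7: v0=B3 v1=G4 (m6)
bar 8: v0=A3 v1=A4 (P8)
  R4 @ bar2.0: B3/A4 m7 untreated
  R2 @ bar3.0: B3/A4 m7 -> G3/D4 P5 similar
  R4 @ bar5.0: B3/F4 TT untreated
  R2 @ bar6.0: B3/F4 TT -> A3/E4 P5 similar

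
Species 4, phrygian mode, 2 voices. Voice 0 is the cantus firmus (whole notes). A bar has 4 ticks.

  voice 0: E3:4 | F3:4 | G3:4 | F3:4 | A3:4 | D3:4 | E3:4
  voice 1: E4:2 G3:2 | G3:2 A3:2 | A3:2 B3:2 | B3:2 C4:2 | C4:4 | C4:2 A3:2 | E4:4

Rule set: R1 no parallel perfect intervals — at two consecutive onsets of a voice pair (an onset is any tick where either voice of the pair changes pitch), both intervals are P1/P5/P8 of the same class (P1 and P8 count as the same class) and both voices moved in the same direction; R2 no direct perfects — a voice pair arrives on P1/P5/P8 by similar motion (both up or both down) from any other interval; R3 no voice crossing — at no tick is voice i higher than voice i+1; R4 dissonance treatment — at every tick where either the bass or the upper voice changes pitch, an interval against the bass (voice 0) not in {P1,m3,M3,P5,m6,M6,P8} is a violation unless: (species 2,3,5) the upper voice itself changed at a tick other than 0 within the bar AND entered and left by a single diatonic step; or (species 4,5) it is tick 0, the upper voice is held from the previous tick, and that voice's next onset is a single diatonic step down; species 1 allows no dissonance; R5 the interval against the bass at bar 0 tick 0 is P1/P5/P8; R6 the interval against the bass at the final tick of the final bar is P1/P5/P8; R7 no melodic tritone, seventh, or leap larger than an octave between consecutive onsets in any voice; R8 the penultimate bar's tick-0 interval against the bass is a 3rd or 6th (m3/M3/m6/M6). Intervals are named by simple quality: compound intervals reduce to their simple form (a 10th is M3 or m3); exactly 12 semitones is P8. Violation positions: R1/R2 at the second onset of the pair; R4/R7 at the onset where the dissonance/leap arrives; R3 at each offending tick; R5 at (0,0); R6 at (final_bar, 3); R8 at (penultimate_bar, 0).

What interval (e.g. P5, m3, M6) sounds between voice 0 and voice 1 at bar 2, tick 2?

voice 0=G3 voice 1=B3 -> M3

M3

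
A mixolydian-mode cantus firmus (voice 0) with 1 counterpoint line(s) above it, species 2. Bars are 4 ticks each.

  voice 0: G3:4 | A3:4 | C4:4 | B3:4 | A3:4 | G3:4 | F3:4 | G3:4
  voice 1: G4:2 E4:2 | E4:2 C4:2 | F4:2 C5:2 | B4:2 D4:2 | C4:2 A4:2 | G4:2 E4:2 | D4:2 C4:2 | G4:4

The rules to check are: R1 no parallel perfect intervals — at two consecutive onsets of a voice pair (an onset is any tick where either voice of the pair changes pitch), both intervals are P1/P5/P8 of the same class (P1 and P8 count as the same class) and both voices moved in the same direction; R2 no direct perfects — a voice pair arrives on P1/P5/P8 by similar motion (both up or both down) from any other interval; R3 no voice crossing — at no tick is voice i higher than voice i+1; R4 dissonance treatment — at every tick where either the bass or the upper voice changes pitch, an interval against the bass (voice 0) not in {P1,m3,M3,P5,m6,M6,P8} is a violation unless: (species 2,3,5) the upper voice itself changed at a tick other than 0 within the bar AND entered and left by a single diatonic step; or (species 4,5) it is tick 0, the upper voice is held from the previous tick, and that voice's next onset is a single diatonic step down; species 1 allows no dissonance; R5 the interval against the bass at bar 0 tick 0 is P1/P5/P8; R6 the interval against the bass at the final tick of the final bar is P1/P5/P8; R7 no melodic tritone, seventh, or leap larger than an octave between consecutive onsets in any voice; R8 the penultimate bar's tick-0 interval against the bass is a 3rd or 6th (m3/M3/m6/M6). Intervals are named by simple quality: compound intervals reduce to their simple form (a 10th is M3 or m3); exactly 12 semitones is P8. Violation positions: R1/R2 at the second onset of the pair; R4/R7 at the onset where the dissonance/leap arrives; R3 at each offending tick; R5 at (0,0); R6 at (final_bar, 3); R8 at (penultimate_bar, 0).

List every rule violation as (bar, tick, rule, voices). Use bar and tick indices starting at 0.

bar 0: v0=G3 v1=G4 downbeat P8
bar 1: v0=A3 v1=E4 downbeat P5
bar 2: v0=C4 v1=F4 downbeat P4
bar 3: v0=B3 v1=B4 downbeat P8
bar 4: v0=A3 v1=C4 downbeat m3
bar 5: v0=G3 v1=G4 downbeat P8
bar 6: v0=F3 v1=D4 downbeat M6
bar 7: v0=G3 v1=G4 downbeat P8
  -> R4 @ bar 2 tick 0 v(0, 1): C4/F4 P4 untreated
  -> R1 @ bar 3 tick 0 v(0, 1): C4/C5 P8 -> B3/B4 P8 similar
  -> R1 @ bar 5 tick 0 v(0, 1): A3/A4 P8 -> G3/G4 P8 similar
  -> R2 @ bar 7 tick 0 v(0, 1): F3/C4 P5 -> G3/G4 P8 similar

(2, 0, R4, (0, 1))
(3, 0, R1, (0, 1))
(5, 0, R1, (0, 1))
(7, 0, R2, (0, 1))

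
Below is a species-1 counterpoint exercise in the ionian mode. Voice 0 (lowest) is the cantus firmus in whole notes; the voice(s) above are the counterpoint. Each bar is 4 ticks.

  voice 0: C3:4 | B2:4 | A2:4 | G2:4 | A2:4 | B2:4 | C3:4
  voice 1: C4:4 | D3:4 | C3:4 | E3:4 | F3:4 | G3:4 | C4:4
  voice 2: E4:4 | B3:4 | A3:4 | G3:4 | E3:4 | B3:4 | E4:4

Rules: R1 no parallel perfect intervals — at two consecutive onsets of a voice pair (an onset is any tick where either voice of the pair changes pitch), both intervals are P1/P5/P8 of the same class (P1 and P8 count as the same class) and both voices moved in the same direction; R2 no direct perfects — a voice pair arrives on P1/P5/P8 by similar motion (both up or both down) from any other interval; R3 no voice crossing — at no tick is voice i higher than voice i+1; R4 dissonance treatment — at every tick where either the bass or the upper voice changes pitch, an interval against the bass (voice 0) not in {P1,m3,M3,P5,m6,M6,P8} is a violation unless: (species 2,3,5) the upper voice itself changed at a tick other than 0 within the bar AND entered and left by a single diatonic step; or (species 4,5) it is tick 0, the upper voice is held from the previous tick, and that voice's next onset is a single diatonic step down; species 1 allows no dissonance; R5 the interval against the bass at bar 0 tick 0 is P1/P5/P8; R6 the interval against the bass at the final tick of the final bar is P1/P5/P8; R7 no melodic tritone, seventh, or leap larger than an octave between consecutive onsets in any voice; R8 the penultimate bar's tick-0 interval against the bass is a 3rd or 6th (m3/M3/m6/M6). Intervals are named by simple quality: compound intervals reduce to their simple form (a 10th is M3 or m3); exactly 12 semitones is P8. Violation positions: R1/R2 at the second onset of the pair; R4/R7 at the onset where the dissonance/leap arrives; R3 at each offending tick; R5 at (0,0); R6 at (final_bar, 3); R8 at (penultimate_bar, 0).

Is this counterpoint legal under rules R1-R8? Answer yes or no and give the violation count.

No (13 violations)

bar 0: v0=C3 v1=C4 v2=E4 (M3)
bar 1: v0=B2 v1=D3 v2=B3 (P8)
bar 2: v0=A2 v1=C3 v2=A3 (P8)
bar 3: v0=G2 v1=E3 v2=G3 (P8)
bar 4: v0=A2 v1=F3 v2=E3 (P5)
bar 5: v0=B2 v1=G3 v2=B3 (P8)
bar 6: v0=C3 v1=C4 v2=E4 (M3)
  R5 @ bar0.0: opens on M3
  R2 @ bar1.0: C3/E4 M3 -> B2/B3 P8 similar
  R7 @ bar1.0: C4->D3 leap 10st
  R1 @ bar2.0: B2/B3 P8 -> A2/A3 P8 similar
  R1 @ bar3.0: A2/A3 P8 -> G2/G3 P8 similar
  R3 @ bar4.0: F3 above E3
  R3 @ bar4.1: F3 above E3
  R3 @ bar4.2: F3 above E3
  R3 @ bar4.3: F3 above E3
  R2 @ bar5.0: A2/E3 P5 -> B2/B3 P8 similar
  R8 @ bar5.0: penult P8 not 3rd/6th
  R2 @ bar6.0: B2/G3 m6 -> C3/C4 P8 similar
  R6 @ bar6.3: closes on M3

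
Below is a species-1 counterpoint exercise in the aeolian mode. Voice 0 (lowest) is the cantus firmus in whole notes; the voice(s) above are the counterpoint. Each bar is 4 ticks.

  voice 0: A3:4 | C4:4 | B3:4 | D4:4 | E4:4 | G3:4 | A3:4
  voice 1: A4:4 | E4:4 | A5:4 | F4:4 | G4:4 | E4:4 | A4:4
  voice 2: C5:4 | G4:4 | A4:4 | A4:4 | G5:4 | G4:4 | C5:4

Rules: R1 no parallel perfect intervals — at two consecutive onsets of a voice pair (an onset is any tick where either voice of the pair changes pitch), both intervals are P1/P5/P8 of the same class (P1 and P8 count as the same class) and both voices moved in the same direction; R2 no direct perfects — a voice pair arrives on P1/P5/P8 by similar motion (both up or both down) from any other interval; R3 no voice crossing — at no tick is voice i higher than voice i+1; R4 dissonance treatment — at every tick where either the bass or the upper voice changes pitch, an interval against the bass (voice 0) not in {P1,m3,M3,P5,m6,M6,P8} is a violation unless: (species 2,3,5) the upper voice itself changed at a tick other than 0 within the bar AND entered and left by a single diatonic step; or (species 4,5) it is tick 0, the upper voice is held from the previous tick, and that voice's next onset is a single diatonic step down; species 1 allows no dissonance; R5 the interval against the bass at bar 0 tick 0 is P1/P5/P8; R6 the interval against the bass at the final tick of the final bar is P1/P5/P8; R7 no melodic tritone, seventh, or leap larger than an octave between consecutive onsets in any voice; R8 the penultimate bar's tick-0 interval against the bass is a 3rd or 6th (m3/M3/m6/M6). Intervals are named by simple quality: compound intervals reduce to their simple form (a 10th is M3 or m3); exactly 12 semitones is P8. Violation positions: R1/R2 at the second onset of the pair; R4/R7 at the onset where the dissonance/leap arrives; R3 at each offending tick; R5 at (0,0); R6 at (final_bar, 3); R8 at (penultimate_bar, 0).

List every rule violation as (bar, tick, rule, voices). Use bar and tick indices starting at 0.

(0, 0, R5, (0, 2))
(2, 0, R2, (1, 2))
(2, 0, R3, (1, 2))
(2, 0, R4, (0, 1))
(2, 0, R4, (0, 2))
(2, 0, R7, (1,))
(2, 1, R3, (1, 2))
(2, 2, R3, (1, 2))
(2, 3, R3, (1, 2))
(3, 0, R7, (1,))
(4, 0, R2, (1, 2))
(4, 0, R7, (2,))
(5, 0, R2, (0, 2))
(5, 0, R8, (0, 2))
(6, 0, R2, (0, 1))
(6, 3, R6, (0, 2))

bar 0: v0=A3 v1=A4 v2=C5 downbeat m3
bar 1: v0=C4 v1=E4 v2=G4 downbeat P5
bar 2: v0=B3 v1=A5 v2=A4 downbeat m7
bar 3: v0=D4 v1=F4 v2=A4 downbeat P5
bar 4: v0=E4 v1=G4 v2=G5 downbeat m3
bar 5: v0=G3 v1=E4 v2=G4 downbeat P8
bar 6: v0=A3 v1=A4 v2=C5 downbeat m3
  -> R5 @ bar 0 tick 0 v(0, 2): opens on m3
  -> R2 @ bar 2 tick 0 v(1, 2): E4/G4 m3 -> A5/A4 P8 similar
  -> R3 @ bar 2 tick 0 v(1, 2): A5 above A4
  -> R4 @ bar 2 tick 0 v(0, 1): B3/A5 m7 untreated
  -> R4 @ bar 2 tick 0 v(0, 2): B3/A4 m7 untreated
  -> R7 @ bar 2 tick 0 v(1,): E4->A5 leap 17st
  -> R3 @ bar 2 tick 1 v(1, 2): A5 above A4
  -> R3 @ bar 2 tick 2 v(1, 2): A5 above A4
  -> R3 @ bar 2 tick 3 v(1, 2): A5 above A4
  -> R7 @ bar 3 tick 0 v(1,): A5->F4 leap 16st
  -> R2 @ bar 4 tick 0 v(1, 2): F4/A4 M3 -> G4/G5 P8 similar
  -> R7 @ bar 4 tick 0 v(2,): A4->G5 leap 10st
  -> R2 @ bar 5 tick 0 v(0, 2): E4/G5 m3 -> G3/G4 P8 similar
  -> R8 @ bar 5 tick 0 v(0, 2): penult P8 not 3rd/6th
  -> R2 @ bar 6 tick 0 v(0, 1): G3/E4 M6 -> A3/A4 P8 similar
  -> R6 @ bar 6 tick 3 v(0, 2): closes on m3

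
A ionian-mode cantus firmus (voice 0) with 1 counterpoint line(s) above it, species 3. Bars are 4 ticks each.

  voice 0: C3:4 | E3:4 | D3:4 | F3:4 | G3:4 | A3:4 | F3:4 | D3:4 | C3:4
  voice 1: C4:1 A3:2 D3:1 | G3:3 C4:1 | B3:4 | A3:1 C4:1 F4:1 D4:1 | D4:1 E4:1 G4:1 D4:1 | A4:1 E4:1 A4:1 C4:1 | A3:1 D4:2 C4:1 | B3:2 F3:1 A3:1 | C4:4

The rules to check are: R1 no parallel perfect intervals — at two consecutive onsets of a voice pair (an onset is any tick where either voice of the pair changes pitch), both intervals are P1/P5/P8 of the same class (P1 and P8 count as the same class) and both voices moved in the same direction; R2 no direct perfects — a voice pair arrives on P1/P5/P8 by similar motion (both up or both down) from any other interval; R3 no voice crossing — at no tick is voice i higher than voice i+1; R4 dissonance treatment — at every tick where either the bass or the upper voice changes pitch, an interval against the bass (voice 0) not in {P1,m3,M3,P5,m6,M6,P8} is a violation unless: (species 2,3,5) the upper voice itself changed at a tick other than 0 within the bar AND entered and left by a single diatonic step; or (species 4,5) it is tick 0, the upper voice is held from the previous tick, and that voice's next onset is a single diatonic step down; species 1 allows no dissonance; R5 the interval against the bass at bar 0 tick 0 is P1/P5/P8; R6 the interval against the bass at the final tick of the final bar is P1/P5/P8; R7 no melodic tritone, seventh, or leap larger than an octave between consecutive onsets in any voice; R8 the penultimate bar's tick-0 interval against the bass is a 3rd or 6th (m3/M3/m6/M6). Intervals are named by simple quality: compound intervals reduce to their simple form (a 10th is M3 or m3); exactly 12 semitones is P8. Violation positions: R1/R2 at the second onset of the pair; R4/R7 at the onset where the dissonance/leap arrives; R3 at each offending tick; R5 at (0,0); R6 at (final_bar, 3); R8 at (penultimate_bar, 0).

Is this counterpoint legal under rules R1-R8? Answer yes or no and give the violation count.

bar 0: v0=C3 v1=C4 (P8)
bar 1: v0=E3 v1=G3 (m3)
bar 2: v0=D3 v1=B3 (M6)
bar 3: v0=F3 v1=A3 (M3)
bar 4: v0=G3 v1=D4 (P5)
bar 5: v0=A3 v1=A4 (P8)
bar 6: v0=F3 v1=A3 (M3)
bar 7: v0=D3 v1=B3 (M6)
bar 8: v0=C3 v1=C4 (P8)
  R4 @ bar0.3: C3/D3 M2 untreated
  R2 @ bar5.0: G3/D4 P5 -> A3/A4 P8 similar
  R7 @ bar7.2: B3->F3 leap 6st

No (3 violations)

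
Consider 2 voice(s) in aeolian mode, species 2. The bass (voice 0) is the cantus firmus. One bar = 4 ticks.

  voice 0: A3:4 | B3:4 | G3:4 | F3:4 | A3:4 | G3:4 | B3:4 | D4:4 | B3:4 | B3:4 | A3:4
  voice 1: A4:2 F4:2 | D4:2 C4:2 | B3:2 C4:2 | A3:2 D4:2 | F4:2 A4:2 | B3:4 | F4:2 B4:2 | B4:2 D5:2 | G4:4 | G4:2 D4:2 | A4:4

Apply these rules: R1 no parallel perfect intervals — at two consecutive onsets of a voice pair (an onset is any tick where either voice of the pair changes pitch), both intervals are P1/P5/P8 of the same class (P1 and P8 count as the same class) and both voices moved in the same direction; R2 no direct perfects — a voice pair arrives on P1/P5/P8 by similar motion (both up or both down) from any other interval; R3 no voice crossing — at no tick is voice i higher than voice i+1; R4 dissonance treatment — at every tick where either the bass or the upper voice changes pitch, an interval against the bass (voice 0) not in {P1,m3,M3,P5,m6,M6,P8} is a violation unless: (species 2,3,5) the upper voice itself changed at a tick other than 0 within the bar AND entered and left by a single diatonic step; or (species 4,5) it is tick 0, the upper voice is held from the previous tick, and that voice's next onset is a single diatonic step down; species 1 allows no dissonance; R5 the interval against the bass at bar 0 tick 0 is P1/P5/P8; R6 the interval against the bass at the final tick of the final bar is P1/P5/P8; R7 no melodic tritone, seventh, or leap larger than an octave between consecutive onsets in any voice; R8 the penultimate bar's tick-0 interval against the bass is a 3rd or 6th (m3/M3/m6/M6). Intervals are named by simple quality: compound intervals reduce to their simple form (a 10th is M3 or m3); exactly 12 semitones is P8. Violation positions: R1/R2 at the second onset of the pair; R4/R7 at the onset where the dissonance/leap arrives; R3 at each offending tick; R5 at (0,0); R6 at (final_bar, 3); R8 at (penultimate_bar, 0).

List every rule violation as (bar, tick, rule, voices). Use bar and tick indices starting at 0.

(2, 2, R4, (0, 1))
(5, 0, R7, (1,))
(6, 0, R4, (0, 1))
(6, 0, R7, (1,))
(6, 2, R7, (1,))

bar 0: v0=A3 v1=A4 downbeat P8
bar 1: v0=B3 v1=D4 downbeat m3
bar 2: v0=G3 v1=B3 downbeat M3
bar 3: v0=F3 v1=A3 downbeat M3
bar 4: v0=A3 v1=F4 downbeat m6
bar 5: v0=G3 v1=B3 downbeat M3
bar 6: v0=B3 v1=F4 downbeat TT
bar 7: v0=D4 v1=B4 downbeat M6
bar 8: v0=B3 v1=G4 downbeat m6
bar 9: v0=B3 v1=G4 downbeat m6
bar 10: v0=A3 v1=A4 downbeat P8
  -> R4 @ bar 2 tick 2 v(0, 1): G3/C4 P4 untreated
  -> R7 @ bar 5 tick 0 v(1,): A4->B3 leap 10st
  -> R4 @ bar 6 tick 0 v(0, 1): B3/F4 TT untreated
  -> R7 @ bar 6 tick 0 v(1,): B3->F4 leap 6st
  -> R7 @ bar 6 tick 2 v(1,): F4->B4 leap 6st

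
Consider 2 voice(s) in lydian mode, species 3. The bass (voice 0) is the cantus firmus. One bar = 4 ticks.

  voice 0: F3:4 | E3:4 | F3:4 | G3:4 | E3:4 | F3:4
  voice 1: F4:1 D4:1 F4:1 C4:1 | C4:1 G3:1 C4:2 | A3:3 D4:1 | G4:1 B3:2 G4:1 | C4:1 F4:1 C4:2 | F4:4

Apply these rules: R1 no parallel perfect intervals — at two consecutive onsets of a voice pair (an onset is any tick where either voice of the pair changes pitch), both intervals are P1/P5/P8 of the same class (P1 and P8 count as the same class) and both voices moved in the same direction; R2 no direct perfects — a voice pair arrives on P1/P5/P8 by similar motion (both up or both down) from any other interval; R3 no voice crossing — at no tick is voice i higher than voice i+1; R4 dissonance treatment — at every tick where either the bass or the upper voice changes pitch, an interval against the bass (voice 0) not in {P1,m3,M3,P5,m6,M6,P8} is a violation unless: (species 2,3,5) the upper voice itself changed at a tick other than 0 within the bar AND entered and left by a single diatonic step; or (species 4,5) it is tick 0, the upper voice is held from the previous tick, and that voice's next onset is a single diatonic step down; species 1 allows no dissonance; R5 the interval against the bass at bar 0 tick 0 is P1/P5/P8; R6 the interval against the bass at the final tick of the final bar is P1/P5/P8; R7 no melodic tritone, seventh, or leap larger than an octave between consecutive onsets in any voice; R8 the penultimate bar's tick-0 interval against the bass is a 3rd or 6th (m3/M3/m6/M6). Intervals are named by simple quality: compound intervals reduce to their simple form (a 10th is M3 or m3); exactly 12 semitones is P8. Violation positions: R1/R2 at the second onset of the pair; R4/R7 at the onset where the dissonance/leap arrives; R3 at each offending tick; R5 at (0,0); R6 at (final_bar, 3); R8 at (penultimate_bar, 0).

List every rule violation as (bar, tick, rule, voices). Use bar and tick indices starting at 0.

bar 0: v0=F3 v1=F4 downbeat P8
bar 1: v0=E3 v1=C4 downbeat m6
bar 2: v0=F3 v1=A3 downbeat M3
bar 3: v0=G3 v1=G4 downbeat P8
bar 4: v0=E3 v1=C4 downbeat m6
bar 5: v0=F3 v1=F4 downbeat P8
  -> R2 @ bar 3 tick 0 v(0, 1): F3/D4 M6 -> G3/G4 P8 similar
  -> R4 @ bar 4 tick 1 v(0, 1): E3/F4 m2 untreated
  -> R2 @ bar 5 tick 0 v(0, 1): E3/C4 m6 -> F3/F4 P8 similar

(3, 0, R2, (0, 1))
(4, 1, R4, (0, 1))
(5, 0, R2, (0, 1))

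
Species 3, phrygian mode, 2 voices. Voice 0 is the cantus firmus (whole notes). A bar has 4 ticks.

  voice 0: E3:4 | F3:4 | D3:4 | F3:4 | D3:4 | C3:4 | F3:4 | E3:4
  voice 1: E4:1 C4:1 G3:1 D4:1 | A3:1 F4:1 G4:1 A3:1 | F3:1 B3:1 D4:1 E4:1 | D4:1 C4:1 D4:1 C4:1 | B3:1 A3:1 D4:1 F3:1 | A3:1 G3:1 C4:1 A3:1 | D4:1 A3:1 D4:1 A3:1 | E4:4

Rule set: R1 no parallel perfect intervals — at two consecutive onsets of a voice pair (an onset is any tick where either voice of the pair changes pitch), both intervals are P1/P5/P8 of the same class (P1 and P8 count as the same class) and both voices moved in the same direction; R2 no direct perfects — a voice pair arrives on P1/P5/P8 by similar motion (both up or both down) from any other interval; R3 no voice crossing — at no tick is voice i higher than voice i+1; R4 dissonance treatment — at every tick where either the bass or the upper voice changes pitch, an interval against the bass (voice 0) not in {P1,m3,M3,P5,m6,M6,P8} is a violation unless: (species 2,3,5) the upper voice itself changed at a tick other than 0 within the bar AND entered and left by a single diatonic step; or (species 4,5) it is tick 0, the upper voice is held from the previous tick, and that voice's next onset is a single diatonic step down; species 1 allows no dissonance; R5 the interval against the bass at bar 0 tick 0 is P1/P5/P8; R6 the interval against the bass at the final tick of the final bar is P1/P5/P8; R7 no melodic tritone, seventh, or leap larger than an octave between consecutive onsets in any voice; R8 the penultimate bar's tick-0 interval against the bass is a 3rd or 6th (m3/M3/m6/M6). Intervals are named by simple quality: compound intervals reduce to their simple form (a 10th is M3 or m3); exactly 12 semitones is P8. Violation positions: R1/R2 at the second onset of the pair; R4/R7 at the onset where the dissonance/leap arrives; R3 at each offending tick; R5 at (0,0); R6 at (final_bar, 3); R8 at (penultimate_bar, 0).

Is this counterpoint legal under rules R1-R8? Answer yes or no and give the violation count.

No (4 violations)

bar 0: v0=E3 v1=E4 (P8)
bar 1: v0=F3 v1=A3 (M3)
bar 2: v0=D3 v1=F3 (m3)
bar 3: v0=F3 v1=D4 (M6)
bar 4: v0=D3 v1=B3 (M6)
bar 5: v0=C3 v1=A3 (M6)
bar 6: v0=F3 v1=D4 (M6)
bar 7: v0=E3 v1=E4 (P8)
  R4 @ bar0.3: E3/D4 m7 untreated
  R4 @ bar1.2: F3/G4 M2 untreated
  R7 @ bar1.3: G4->A3 leap 10st
  R7 @ bar2.1: F3->B3 leap 6st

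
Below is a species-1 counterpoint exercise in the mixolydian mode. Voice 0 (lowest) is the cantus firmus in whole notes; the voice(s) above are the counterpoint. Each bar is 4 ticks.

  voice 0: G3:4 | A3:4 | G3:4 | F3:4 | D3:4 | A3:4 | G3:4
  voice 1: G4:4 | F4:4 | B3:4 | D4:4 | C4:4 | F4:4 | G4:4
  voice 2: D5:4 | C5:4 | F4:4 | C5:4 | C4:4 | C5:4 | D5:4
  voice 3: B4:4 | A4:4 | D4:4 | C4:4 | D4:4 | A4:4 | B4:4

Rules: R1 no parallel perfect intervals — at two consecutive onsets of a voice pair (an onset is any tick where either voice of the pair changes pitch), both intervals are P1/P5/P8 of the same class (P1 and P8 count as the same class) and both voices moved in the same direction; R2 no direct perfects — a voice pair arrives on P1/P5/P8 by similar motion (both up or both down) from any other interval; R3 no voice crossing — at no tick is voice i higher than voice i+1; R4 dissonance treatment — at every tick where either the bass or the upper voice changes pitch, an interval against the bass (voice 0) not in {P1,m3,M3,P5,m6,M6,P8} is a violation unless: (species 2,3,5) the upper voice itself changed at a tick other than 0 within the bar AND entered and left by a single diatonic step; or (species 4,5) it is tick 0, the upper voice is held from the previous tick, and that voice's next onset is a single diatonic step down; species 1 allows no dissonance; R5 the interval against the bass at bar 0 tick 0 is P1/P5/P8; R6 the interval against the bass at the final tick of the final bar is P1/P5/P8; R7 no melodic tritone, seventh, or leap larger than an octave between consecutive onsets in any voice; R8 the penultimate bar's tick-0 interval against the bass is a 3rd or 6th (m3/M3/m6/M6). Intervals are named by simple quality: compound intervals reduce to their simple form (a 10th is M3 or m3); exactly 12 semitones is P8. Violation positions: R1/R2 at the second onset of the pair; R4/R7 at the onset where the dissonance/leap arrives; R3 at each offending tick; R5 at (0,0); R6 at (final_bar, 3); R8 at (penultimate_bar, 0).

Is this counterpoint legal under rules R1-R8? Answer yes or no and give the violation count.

No (38 violations)

bar 0: v0=G3 v1=G4 v2=D5 v3=B4 (M3)
bar 1: v0=A3 v1=F4 v2=C5 v3=A4 (P8)
bar 2: v0=G3 v1=B3 v2=F4 v3=D4 (P5)
bar 3: v0=F3 v1=D4 v2=C5 v3=C4 (P5)
bar 4: v0=D3 v1=C4 v2=C4 v3=D4 (P8)
bar 5: v0=A3 v1=F4 v2=C5 v3=A4 (P8)
bar 6: v0=G3 v1=G4 v2=D5 v3=B4 (M3)
  R3 @ bar0.0: D5 above B4
  R5 @ bar0.0: opens on M3
  R3 @ bar0.1: D5 above B4
  R3 @ bar0.2: D5 above B4
  R3 @ bar0.3: D5 above B4
  R1 @ bar1.0: G4/D5 P5 -> F4/C5 P5 similar
  R3 @ bar1.0: C5 above A4
  R3 @ bar1.1: C5 above A4
  R3 @ bar1.2: C5 above A4
  R3 @ bar1.3: C5 above A4
  R2 @ bar2.0: A3/A4 P8 -> G3/D4 P5 similar
  R3 @ bar2.0: F4 above D4
  R4 @ bar2.0: G3/F4 m7 untreated
  R7 @ bar2.0: F4->B3 leap 6st
  R3 @ bar2.1: F4 above D4
  R3 @ bar2.2: F4 above D4
  R3 @ bar2.3: F4 above D4
  R1 @ bar3.0: G3/D4 P5 -> F3/C4 P5 similar
  R3 @ bar3.0: C5 above C4
  R3 @ bar3.1: C5 above C4
  R3 @ bar3.2: C5 above C4
  R3 @ bar3.3: C5 above C4
  R2 @ bar4.0: D4/C5 m7 -> C4/C4 P1 similar
  R4 @ bar4.0: D3/C4 m7 untreated
  R4 @ bar4.0: D3/C4 m7 untreated
  R1 @ bar5.0: D3/D4 P8 -> A3/A4 P8 similar
  R2 @ bar5.0: C4/C4 P1 -> F4/C5 P5 similar
  R3 @ bar5.0: C5 above A4
  R8 @ bar5.0: penult P8 not 3rd/6th
  R3 @ bar5.1: C5 above A4
  R3 @ bar5.2: C5 above A4
  R3 @ bar5.3: C5 above A4
  R1 @ bar6.0: F4/C5 P5 -> G4/D5 P5 similar
  R3 @ bar6.0: D5 above B4
  R3 @ bar6.1: D5 above B4
  R3 @ bar6.2: D5 above B4
  R3 @ bar6.3: D5 above B4
  R6 @ bar6.3: closes on M3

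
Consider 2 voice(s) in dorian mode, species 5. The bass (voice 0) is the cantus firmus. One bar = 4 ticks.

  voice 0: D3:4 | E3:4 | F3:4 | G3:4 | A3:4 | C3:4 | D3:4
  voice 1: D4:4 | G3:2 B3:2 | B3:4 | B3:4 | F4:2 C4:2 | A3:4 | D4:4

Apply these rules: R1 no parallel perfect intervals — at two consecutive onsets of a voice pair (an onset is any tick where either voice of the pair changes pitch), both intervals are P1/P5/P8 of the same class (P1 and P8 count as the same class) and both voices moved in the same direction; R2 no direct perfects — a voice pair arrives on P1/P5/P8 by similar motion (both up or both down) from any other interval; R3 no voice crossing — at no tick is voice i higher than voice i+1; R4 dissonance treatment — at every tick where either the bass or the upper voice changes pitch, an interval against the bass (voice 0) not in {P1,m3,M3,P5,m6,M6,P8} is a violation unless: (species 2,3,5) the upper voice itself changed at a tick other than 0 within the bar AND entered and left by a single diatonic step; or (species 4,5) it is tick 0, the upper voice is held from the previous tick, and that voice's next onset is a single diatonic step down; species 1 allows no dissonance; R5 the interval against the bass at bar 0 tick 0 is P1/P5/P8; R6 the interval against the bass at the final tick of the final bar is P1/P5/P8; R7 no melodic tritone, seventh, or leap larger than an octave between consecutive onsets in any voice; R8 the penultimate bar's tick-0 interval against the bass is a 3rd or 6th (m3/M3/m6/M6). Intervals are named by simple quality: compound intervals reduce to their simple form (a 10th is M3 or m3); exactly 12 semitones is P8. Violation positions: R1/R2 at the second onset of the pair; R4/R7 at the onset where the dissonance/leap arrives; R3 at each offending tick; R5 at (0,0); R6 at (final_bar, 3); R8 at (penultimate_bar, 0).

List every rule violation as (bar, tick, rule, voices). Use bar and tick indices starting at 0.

bar 0: v0=D3 v1=D4 downbeat P8
bar 1: v0=E3 v1=G3 downbeat m3
bar 2: v0=F3 v1=B3 downbeat TT
bar 3: v0=G3 v1=B3 downbeat M3
bar 4: v0=A3 v1=F4 downbeat m6
bar 5: v0=C3 v1=A3 downbeat M6
bar 6: v0=D3 v1=D4 downbeat P8
  -> R4 @ bar 2 tick 0 v(0, 1): F3/B3 TT untreated
  -> R7 @ bar 4 tick 0 v(1,): B3->F4 leap 6st
  -> R2 @ bar 6 tick 0 v(0, 1): C3/A3 M6 -> D3/D4 P8 similar

(2, 0, R4, (0, 1))
(4, 0, R7, (1,))
(6, 0, R2, (0, 1))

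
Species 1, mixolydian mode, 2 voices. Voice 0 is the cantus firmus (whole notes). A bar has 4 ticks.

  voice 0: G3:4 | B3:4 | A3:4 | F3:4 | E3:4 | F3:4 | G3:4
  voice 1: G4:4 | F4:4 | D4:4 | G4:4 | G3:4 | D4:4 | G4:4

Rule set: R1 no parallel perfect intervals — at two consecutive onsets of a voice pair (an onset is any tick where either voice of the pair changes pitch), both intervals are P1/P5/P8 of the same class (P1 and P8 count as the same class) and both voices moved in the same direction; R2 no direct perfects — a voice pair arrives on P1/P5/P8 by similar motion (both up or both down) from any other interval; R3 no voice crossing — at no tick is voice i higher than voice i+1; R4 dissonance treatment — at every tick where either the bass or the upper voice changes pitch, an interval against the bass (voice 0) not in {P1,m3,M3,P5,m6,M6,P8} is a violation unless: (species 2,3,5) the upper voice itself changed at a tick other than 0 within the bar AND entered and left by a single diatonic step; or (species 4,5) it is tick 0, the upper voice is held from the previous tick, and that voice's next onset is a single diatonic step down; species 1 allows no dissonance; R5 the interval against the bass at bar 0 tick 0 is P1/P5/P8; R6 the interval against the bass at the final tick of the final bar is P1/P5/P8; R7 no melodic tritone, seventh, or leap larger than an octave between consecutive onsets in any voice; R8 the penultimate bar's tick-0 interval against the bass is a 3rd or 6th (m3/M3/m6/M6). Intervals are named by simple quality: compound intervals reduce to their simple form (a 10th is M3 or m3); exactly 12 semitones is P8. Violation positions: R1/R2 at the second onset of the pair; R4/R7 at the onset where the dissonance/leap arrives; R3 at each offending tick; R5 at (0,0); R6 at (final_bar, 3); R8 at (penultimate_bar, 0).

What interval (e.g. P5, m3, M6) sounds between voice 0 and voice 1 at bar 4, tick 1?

m3

voice 0=E3 voice 1=G3 -> m3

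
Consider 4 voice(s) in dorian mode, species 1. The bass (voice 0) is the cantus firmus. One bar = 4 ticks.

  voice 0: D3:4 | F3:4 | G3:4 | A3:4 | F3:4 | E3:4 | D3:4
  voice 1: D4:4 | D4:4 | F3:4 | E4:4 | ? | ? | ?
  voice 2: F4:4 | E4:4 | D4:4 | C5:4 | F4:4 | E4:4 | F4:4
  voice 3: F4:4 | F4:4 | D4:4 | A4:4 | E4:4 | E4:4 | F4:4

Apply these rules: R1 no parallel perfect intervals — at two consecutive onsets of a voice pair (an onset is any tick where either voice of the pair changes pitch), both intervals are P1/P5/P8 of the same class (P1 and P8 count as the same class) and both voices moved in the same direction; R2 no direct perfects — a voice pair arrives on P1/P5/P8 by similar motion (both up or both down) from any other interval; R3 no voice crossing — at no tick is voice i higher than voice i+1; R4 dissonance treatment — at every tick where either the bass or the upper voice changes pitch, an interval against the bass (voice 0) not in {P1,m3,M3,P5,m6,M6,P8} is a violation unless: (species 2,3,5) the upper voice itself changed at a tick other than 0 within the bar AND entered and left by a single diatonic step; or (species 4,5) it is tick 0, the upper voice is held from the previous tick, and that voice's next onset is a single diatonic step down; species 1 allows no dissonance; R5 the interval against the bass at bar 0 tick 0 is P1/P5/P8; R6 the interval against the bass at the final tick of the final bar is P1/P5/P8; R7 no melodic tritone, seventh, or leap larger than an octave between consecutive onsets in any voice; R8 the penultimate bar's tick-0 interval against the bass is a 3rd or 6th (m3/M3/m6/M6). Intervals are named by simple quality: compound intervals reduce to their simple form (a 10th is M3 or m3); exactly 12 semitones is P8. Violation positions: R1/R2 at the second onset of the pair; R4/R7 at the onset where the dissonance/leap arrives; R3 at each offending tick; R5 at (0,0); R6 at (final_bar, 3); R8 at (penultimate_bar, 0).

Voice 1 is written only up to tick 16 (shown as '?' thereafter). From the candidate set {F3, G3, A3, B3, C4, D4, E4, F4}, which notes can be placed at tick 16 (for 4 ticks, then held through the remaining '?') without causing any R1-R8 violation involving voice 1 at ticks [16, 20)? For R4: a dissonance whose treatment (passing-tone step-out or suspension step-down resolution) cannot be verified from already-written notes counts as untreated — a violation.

{D4, F4}

F3: violates R2,R7
G3: violates R4
A3: violates R2
B3: violates R4
C4: violates R1
D4: legal
E4: violates R4
F4: legal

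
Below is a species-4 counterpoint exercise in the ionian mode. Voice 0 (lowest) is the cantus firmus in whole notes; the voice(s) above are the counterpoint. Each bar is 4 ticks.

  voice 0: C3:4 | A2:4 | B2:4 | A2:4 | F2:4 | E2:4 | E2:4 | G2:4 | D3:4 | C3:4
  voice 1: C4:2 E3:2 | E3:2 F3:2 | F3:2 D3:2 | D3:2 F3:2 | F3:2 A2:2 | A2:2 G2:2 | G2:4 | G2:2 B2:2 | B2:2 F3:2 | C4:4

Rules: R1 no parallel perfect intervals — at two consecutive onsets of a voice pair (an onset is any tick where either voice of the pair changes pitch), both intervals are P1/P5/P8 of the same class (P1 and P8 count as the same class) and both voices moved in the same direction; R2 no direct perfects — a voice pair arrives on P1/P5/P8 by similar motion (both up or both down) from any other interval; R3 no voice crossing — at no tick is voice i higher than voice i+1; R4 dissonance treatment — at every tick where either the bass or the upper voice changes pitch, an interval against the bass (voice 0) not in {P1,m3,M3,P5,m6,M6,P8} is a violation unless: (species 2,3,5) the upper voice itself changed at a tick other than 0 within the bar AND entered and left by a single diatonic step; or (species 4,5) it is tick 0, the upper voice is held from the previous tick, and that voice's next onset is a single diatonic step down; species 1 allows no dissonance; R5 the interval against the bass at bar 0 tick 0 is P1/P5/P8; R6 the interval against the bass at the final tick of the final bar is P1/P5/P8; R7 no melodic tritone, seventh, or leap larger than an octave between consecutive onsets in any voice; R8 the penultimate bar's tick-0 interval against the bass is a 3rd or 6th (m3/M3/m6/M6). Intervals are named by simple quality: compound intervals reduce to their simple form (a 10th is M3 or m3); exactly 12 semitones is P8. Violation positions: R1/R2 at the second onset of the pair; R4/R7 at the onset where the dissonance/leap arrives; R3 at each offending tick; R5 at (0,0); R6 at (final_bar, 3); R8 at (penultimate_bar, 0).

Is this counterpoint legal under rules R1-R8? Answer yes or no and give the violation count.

No (5 violations)

bar 0: v0=C3 v1=C4 (P8)
bar 1: v0=A2 v1=E3 (P5)
bar 2: v0=B2 v1=F3 (TT)
bar 3: v0=A2 v1=D3 (P4)
bar 4: v0=F2 v1=F3 (P8)
bar 5: v0=E2 v1=A2 (P4)
bar 6: v0=E2 v1=G2 (m3)
bar 7: v0=G2 v1=G2 (P1)
bar 8: v0=D3 v1=B2 (m3)
bar 9: v0=C3 v1=C4 (P8)
  R4 @ bar2.0: B2/F3 TT untreated
  R4 @ bar3.0: A2/D3 P4 untreated
  R3 @ bar8.0: D3 above B2
  R3 @ bar8.1: D3 above B2
  R7 @ bar8.2: B2->F3 leap 6st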